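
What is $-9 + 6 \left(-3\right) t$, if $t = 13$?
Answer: $-243$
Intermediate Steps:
$-9 + 6 \left(-3\right) t = -9 + 6 \left(-3\right) 13 = -9 - 234 = -243$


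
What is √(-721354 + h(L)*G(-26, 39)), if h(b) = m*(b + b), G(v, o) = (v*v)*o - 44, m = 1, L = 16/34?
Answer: I*√201312266/17 ≈ 834.62*I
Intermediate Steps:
L = 8/17 (L = 16*(1/34) = 8/17 ≈ 0.47059)
G(v, o) = -44 + o*v² (G(v, o) = v²*o - 44 = o*v² - 44 = -44 + o*v²)
h(b) = 2*b (h(b) = 1*(b + b) = 1*(2*b) = 2*b)
√(-721354 + h(L)*G(-26, 39)) = √(-721354 + (2*(8/17))*(-44 + 39*(-26)²)) = √(-721354 + 16*(-44 + 39*676)/17) = √(-721354 + 16*(-44 + 26364)/17) = √(-721354 + (16/17)*26320) = √(-721354 + 421120/17) = √(-11841898/17) = I*√201312266/17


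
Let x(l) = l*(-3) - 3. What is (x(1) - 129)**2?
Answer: 18225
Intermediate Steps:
x(l) = -3 - 3*l (x(l) = -3*l - 3 = -3 - 3*l)
(x(1) - 129)**2 = ((-3 - 3*1) - 129)**2 = ((-3 - 3) - 129)**2 = (-6 - 129)**2 = (-135)**2 = 18225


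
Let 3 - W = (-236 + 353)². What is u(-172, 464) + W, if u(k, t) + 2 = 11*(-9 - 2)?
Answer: -13809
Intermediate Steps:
u(k, t) = -123 (u(k, t) = -2 + 11*(-9 - 2) = -2 + 11*(-11) = -2 - 121 = -123)
W = -13686 (W = 3 - (-236 + 353)² = 3 - 1*117² = 3 - 1*13689 = 3 - 13689 = -13686)
u(-172, 464) + W = -123 - 13686 = -13809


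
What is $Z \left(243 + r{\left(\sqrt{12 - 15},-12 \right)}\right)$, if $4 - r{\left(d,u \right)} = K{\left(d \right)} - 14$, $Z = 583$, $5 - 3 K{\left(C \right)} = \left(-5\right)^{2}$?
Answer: $\frac{468149}{3} \approx 1.5605 \cdot 10^{5}$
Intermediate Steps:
$K{\left(C \right)} = - \frac{20}{3}$ ($K{\left(C \right)} = \frac{5}{3} - \frac{\left(-5\right)^{2}}{3} = \frac{5}{3} - \frac{25}{3} = - \frac{20}{3}$)
$r{\left(d,u \right)} = \frac{74}{3}$ ($r{\left(d,u \right)} = 4 - \left(- \frac{20}{3} - 14\right) = 4 - - \frac{62}{3} = 4 + \frac{62}{3} = \frac{74}{3}$)
$Z \left(243 + r{\left(\sqrt{12 - 15},-12 \right)}\right) = 583 \left(243 + \frac{74}{3}\right) = 583 \cdot \frac{803}{3} = \frac{468149}{3}$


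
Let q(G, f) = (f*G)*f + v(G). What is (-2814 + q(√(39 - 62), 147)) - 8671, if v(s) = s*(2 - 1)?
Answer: -11485 + 21610*I*√23 ≈ -11485.0 + 1.0364e+5*I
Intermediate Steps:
v(s) = s (v(s) = s*1 = s)
q(G, f) = G + G*f² (q(G, f) = (f*G)*f + G = (G*f)*f + G = G*f² + G = G + G*f²)
(-2814 + q(√(39 - 62), 147)) - 8671 = (-2814 + √(39 - 62)*(1 + 147²)) - 8671 = (-2814 + √(-23)*(1 + 21609)) - 8671 = (-2814 + (I*√23)*21610) - 8671 = (-2814 + 21610*I*√23) - 8671 = -11485 + 21610*I*√23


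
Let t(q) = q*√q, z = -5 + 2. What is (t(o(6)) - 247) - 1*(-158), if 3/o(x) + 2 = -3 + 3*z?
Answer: -89 - 3*I*√42/196 ≈ -89.0 - 0.099195*I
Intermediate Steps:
z = -3
o(x) = -3/14 (o(x) = 3/(-2 + (-3 + 3*(-3))) = 3/(-2 + (-3 - 9)) = 3/(-2 - 12) = 3/(-14) = 3*(-1/14) = -3/14)
t(q) = q^(3/2)
(t(o(6)) - 247) - 1*(-158) = ((-3/14)^(3/2) - 247) - 1*(-158) = (-3*I*√42/196 - 247) + 158 = (-247 - 3*I*√42/196) + 158 = -89 - 3*I*√42/196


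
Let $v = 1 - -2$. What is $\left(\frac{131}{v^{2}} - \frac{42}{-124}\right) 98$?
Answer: $\frac{407239}{279} \approx 1459.6$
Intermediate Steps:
$v = 3$ ($v = 1 + \left(-1 + 3\right) = 1 + 2 = 3$)
$\left(\frac{131}{v^{2}} - \frac{42}{-124}\right) 98 = \left(\frac{131}{3^{2}} - \frac{42}{-124}\right) 98 = \left(\frac{131}{9} - - \frac{21}{62}\right) 98 = \left(131 \cdot \frac{1}{9} + \frac{21}{62}\right) 98 = \left(\frac{131}{9} + \frac{21}{62}\right) 98 = \frac{8311}{558} \cdot 98 = \frac{407239}{279}$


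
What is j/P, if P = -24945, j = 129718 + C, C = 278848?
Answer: -408566/24945 ≈ -16.379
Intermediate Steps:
j = 408566 (j = 129718 + 278848 = 408566)
j/P = 408566/(-24945) = 408566*(-1/24945) = -408566/24945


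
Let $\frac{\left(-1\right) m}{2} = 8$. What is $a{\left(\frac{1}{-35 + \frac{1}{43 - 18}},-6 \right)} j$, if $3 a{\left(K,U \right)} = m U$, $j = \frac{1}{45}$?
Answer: $\frac{32}{45} \approx 0.71111$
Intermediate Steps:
$m = -16$ ($m = \left(-2\right) 8 = -16$)
$j = \frac{1}{45} \approx 0.022222$
$a{\left(K,U \right)} = - \frac{16 U}{3}$ ($a{\left(K,U \right)} = \frac{\left(-16\right) U}{3} = - \frac{16 U}{3}$)
$a{\left(\frac{1}{-35 + \frac{1}{43 - 18}},-6 \right)} j = \left(- \frac{16}{3}\right) \left(-6\right) \frac{1}{45} = 32 \cdot \frac{1}{45} = \frac{32}{45}$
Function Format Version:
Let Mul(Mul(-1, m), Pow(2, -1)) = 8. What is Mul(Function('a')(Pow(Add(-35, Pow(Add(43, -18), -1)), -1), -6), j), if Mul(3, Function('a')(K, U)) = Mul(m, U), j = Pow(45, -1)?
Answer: Rational(32, 45) ≈ 0.71111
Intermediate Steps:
m = -16 (m = Mul(-2, 8) = -16)
j = Rational(1, 45) ≈ 0.022222
Function('a')(K, U) = Mul(Rational(-16, 3), U) (Function('a')(K, U) = Mul(Rational(1, 3), Mul(-16, U)) = Mul(Rational(-16, 3), U))
Mul(Function('a')(Pow(Add(-35, Pow(Add(43, -18), -1)), -1), -6), j) = Mul(Mul(Rational(-16, 3), -6), Rational(1, 45)) = Mul(32, Rational(1, 45)) = Rational(32, 45)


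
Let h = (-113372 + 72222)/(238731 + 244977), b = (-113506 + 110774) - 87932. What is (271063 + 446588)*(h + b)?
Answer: -5245423981152927/80618 ≈ -6.5065e+10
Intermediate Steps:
b = -90664 (b = -2732 - 87932 = -90664)
h = -20575/241854 (h = -41150/483708 = -41150*1/483708 = -20575/241854 ≈ -0.085072)
(271063 + 446588)*(h + b) = (271063 + 446588)*(-20575/241854 - 90664) = 717651*(-21927471631/241854) = -5245423981152927/80618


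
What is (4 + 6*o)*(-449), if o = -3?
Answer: 6286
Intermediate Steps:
(4 + 6*o)*(-449) = (4 + 6*(-3))*(-449) = (4 - 18)*(-449) = -14*(-449) = 6286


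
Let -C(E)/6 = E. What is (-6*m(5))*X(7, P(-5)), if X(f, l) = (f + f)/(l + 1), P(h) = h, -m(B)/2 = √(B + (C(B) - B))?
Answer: -42*I*√30 ≈ -230.04*I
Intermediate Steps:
C(E) = -6*E
m(B) = -2*√6*√(-B) (m(B) = -2*√(B + (-6*B - B)) = -2*√(B - 7*B) = -2*√6*√(-B))
X(f, l) = 2*f/(1 + l) (X(f, l) = (2*f)/(1 + l) = 2*f/(1 + l))
(-6*m(5))*X(7, P(-5)) = (-(-12)*√6*√(-1*5))*(2*7/(1 - 5)) = (-(-12)*√6*√(-5))*(2*7/(-4)) = (-(-12)*√6*I*√5)*(2*7*(-¼)) = -(-12)*I*√30*(-7/2) = (12*I*√30)*(-7/2) = -42*I*√30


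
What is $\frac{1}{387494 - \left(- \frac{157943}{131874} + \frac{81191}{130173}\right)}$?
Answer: $\frac{1907381578}{739100011955777} \approx 2.5807 \cdot 10^{-6}$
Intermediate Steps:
$\frac{1}{387494 - \left(- \frac{157943}{131874} + \frac{81191}{130173}\right)} = \frac{1}{387494 - - \frac{1094770245}{1907381578}} = \frac{1}{387494 + \frac{1094770245}{1907381578}} = \frac{1}{\frac{739100011955777}{1907381578}} = \frac{1907381578}{739100011955777}$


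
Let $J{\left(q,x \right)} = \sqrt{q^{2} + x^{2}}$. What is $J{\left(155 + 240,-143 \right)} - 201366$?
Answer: $-201366 + \sqrt{176474} \approx -2.0095 \cdot 10^{5}$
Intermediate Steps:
$J{\left(155 + 240,-143 \right)} - 201366 = \sqrt{\left(155 + 240\right)^{2} + \left(-143\right)^{2}} - 201366 = \sqrt{395^{2} + 20449} - 201366 = \sqrt{156025 + 20449} - 201366 = \sqrt{176474} - 201366 = -201366 + \sqrt{176474}$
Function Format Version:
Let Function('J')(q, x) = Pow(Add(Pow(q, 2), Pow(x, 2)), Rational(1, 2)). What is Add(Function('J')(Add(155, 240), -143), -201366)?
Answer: Add(-201366, Pow(176474, Rational(1, 2))) ≈ -2.0095e+5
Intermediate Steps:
Add(Function('J')(Add(155, 240), -143), -201366) = Add(Pow(Add(Pow(Add(155, 240), 2), Pow(-143, 2)), Rational(1, 2)), -201366) = Add(Pow(Add(Pow(395, 2), 20449), Rational(1, 2)), -201366) = Add(Pow(Add(156025, 20449), Rational(1, 2)), -201366) = Add(Pow(176474, Rational(1, 2)), -201366) = Add(-201366, Pow(176474, Rational(1, 2)))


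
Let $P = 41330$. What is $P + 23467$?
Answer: $64797$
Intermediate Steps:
$P + 23467 = 41330 + 23467 = 64797$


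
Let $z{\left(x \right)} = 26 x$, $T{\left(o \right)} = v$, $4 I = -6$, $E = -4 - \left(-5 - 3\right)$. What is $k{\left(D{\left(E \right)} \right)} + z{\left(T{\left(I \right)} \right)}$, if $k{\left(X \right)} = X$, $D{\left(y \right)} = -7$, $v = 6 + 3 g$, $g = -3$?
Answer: $-85$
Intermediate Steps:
$E = 4$ ($E = -4 - \left(-5 - 3\right) = -4 - -8 = -4 + 8 = 4$)
$v = -3$ ($v = 6 + 3 \left(-3\right) = 6 - 9 = -3$)
$I = - \frac{3}{2}$ ($I = \frac{1}{4} \left(-6\right) = - \frac{3}{2} \approx -1.5$)
$T{\left(o \right)} = -3$
$k{\left(D{\left(E \right)} \right)} + z{\left(T{\left(I \right)} \right)} = -7 + 26 \left(-3\right) = -7 - 78 = -85$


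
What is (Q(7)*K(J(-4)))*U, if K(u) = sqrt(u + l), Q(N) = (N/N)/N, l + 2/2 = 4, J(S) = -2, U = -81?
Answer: -81/7 ≈ -11.571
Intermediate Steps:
l = 3 (l = -1 + 4 = 3)
Q(N) = 1/N
K(u) = sqrt(3 + u) (K(u) = sqrt(u + 3) = sqrt(3 + u))
(Q(7)*K(J(-4)))*U = (sqrt(3 - 2)/7)*(-81) = (sqrt(1)/7)*(-81) = ((1/7)*1)*(-81) = (1/7)*(-81) = -81/7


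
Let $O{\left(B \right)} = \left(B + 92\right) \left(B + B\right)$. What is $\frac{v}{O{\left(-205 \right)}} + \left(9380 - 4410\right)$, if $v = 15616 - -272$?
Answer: $\frac{115137994}{23165} \approx 4970.3$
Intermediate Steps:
$O{\left(B \right)} = 2 B \left(92 + B\right)$ ($O{\left(B \right)} = \left(92 + B\right) 2 B = 2 B \left(92 + B\right)$)
$v = 15888$ ($v = 15616 + 272 = 15888$)
$\frac{v}{O{\left(-205 \right)}} + \left(9380 - 4410\right) = \frac{15888}{2 \left(-205\right) \left(92 - 205\right)} + \left(9380 - 4410\right) = \frac{15888}{2 \left(-205\right) \left(-113\right)} + 4970 = \frac{15888}{46330} + 4970 = 15888 \cdot \frac{1}{46330} + 4970 = \frac{7944}{23165} + 4970 = \frac{115137994}{23165}$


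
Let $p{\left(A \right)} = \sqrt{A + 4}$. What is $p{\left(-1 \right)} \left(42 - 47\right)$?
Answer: $- 5 \sqrt{3} \approx -8.6602$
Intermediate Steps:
$p{\left(A \right)} = \sqrt{4 + A}$
$p{\left(-1 \right)} \left(42 - 47\right) = \sqrt{4 - 1} \left(42 - 47\right) = \sqrt{3} \left(-5\right) = - 5 \sqrt{3}$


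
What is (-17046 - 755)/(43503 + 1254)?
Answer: -17801/44757 ≈ -0.39773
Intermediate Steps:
(-17046 - 755)/(43503 + 1254) = -17801/44757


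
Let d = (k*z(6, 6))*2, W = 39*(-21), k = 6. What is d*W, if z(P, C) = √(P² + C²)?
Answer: -58968*√2 ≈ -83393.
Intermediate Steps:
z(P, C) = √(C² + P²)
W = -819
d = 72*√2 (d = (6*√(6² + 6²))*2 = (6*√(36 + 36))*2 = (6*√72)*2 = (6*(6*√2))*2 = (36*√2)*2 = 72*√2 ≈ 101.82)
d*W = (72*√2)*(-819) = -58968*√2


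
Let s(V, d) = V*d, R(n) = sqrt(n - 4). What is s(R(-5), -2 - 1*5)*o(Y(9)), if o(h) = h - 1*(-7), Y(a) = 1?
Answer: -168*I ≈ -168.0*I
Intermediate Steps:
o(h) = 7 + h (o(h) = h + 7 = 7 + h)
R(n) = sqrt(-4 + n)
s(R(-5), -2 - 1*5)*o(Y(9)) = (sqrt(-4 - 5)*(-2 - 1*5))*(7 + 1) = (sqrt(-9)*(-2 - 5))*8 = ((3*I)*(-7))*8 = -21*I*8 = -168*I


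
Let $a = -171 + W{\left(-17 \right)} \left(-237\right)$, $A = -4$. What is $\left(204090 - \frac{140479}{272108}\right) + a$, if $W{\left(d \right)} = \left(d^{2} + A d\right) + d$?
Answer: $\frac{568837087}{4612} \approx 1.2334 \cdot 10^{5}$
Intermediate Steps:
$W{\left(d \right)} = d^{2} - 3 d$ ($W{\left(d \right)} = \left(d^{2} - 4 d\right) + d = d^{2} - 3 d$)
$a = -80751$ ($a = -171 + - 17 \left(-3 - 17\right) \left(-237\right) = -171 + \left(-17\right) \left(-20\right) \left(-237\right) = -171 + 340 \left(-237\right) = -171 - 80580 = -80751$)
$\left(204090 - \frac{140479}{272108}\right) + a = \left(204090 - \frac{140479}{272108}\right) - 80751 = \left(204090 - \frac{2381}{4612}\right) - 80751 = \frac{941260699}{4612} - 80751 = \frac{568837087}{4612}$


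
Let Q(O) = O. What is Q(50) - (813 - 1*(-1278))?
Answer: -2041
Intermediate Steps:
Q(50) - (813 - 1*(-1278)) = 50 - (813 - 1*(-1278)) = 50 - (813 + 1278) = 50 - 1*2091 = 50 - 2091 = -2041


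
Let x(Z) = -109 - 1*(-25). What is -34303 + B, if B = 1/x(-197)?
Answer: -2881453/84 ≈ -34303.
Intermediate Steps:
x(Z) = -84 (x(Z) = -109 + 25 = -84)
B = -1/84 (B = 1/(-84) = -1/84 ≈ -0.011905)
-34303 + B = -34303 - 1/84 = -2881453/84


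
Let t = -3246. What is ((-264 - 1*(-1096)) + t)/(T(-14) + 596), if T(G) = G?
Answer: -1207/291 ≈ -4.1478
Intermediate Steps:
((-264 - 1*(-1096)) + t)/(T(-14) + 596) = ((-264 - 1*(-1096)) - 3246)/(-14 + 596) = ((-264 + 1096) - 3246)/582 = (832 - 3246)*(1/582) = -2414*1/582 = -1207/291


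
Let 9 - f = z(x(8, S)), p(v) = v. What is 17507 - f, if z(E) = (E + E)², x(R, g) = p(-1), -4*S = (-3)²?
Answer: 17502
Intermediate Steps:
S = -9/4 (S = -¼*(-3)² = -¼*9 = -9/4 ≈ -2.2500)
x(R, g) = -1
z(E) = 4*E² (z(E) = (2*E)² = 4*E²)
f = 5 (f = 9 - 4*(-1)² = 9 - 4 = 5)
17507 - f = 17507 - 1*5 = 17507 - 5 = 17502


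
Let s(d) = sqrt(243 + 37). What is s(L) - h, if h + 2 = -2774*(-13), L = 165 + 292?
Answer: -36060 + 2*sqrt(70) ≈ -36043.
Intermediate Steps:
L = 457
h = 36060 (h = -2 - 2774*(-13) = -2 + 36062 = 36060)
s(d) = 2*sqrt(70) (s(d) = sqrt(280) = 2*sqrt(70))
s(L) - h = 2*sqrt(70) - 1*36060 = 2*sqrt(70) - 36060 = -36060 + 2*sqrt(70)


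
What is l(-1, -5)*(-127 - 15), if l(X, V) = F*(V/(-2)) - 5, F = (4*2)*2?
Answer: -4970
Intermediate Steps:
F = 16 (F = 8*2 = 16)
l(X, V) = -5 - 8*V (l(X, V) = 16*(V/(-2)) - 5 = 16*(V*(-½)) - 5 = 16*(-V/2) - 5 = -8*V - 5 = -5 - 8*V)
l(-1, -5)*(-127 - 15) = (-5 - 8*(-5))*(-127 - 15) = (-5 + 40)*(-142) = 35*(-142) = -4970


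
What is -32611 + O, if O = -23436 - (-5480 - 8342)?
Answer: -42225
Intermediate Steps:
O = -9614 (O = -23436 - 1*(-13822) = -23436 + 13822 = -9614)
-32611 + O = -32611 - 9614 = -42225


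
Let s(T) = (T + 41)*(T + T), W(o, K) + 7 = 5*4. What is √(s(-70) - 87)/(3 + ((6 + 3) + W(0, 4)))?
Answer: √3973/25 ≈ 2.5213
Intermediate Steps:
W(o, K) = 13 (W(o, K) = -7 + 5*4 = -7 + 20 = 13)
s(T) = 2*T*(41 + T) (s(T) = (41 + T)*(2*T) = 2*T*(41 + T))
√(s(-70) - 87)/(3 + ((6 + 3) + W(0, 4))) = √(2*(-70)*(41 - 70) - 87)/(3 + ((6 + 3) + 13)) = √(2*(-70)*(-29) - 87)/(3 + (9 + 13)) = √(4060 - 87)/(3 + 22) = √3973/25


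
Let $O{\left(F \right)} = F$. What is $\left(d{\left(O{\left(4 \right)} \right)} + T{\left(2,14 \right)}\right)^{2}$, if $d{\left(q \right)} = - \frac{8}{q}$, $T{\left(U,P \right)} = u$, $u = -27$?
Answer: $841$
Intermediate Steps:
$T{\left(U,P \right)} = -27$
$\left(d{\left(O{\left(4 \right)} \right)} + T{\left(2,14 \right)}\right)^{2} = \left(- \frac{8}{4} - 27\right)^{2} = \left(\left(-8\right) \frac{1}{4} - 27\right)^{2} = \left(-2 - 27\right)^{2} = \left(-29\right)^{2} = 841$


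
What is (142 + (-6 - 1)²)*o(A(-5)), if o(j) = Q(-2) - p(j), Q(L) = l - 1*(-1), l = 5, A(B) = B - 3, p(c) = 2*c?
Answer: 4202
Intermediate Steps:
A(B) = -3 + B
Q(L) = 6 (Q(L) = 5 - 1*(-1) = 5 + 1 = 6)
o(j) = 6 - 2*j
(142 + (-6 - 1)²)*o(A(-5)) = (142 + (-6 - 1)²)*(6 - 2*(-3 - 5)) = (142 + (-7)²)*(6 - 2*(-8)) = (142 + 49)*(6 + 16) = 191*22 = 4202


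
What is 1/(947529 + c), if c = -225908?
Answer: 1/721621 ≈ 1.3858e-6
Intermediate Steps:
1/(947529 + c) = 1/(947529 - 225908) = 1/721621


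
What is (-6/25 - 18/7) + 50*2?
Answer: 17008/175 ≈ 97.189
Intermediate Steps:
(-6/25 - 18/7) + 50*2 = (-6*1/25 - 18*⅐) + 100 = (-6/25 - 18/7) + 100 = -492/175 + 100 = 17008/175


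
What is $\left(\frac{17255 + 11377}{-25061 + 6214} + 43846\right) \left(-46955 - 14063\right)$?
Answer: $- \frac{50421426794740}{18847} \approx -2.6753 \cdot 10^{9}$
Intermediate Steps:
$\left(\frac{17255 + 11377}{-25061 + 6214} + 43846\right) \left(-46955 - 14063\right) = \left(\frac{28632}{-18847} + 43846\right) \left(-61018\right) = \left(28632 \left(- \frac{1}{18847}\right) + 43846\right) \left(-61018\right) = \left(- \frac{28632}{18847} + 43846\right) \left(-61018\right) = \frac{826336930}{18847} \left(-61018\right) = - \frac{50421426794740}{18847}$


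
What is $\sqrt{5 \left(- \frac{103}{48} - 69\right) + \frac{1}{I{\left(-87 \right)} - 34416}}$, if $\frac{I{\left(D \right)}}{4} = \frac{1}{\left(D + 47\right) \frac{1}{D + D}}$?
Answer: $\frac{11 i \sqrt{1391475827865}}{687972} \approx 18.861 i$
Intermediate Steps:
$I{\left(D \right)} = \frac{8 D}{47 + D}$ ($I{\left(D \right)} = \frac{4}{\left(D + 47\right) \frac{1}{D + D}} = \frac{4}{\left(47 + D\right) \frac{1}{2 D}} = \frac{4}{\frac{1}{2} \frac{1}{D} \left(47 + D\right)} = 4 \frac{2 D}{47 + D} = \frac{8 D}{47 + D}$)
$\sqrt{5 \left(- \frac{103}{48} - 69\right) + \frac{1}{I{\left(-87 \right)} - 34416}} = \sqrt{5 \left(- \frac{103}{48} - 69\right) + \frac{1}{8 \left(-87\right) \frac{1}{47 - 87} - 34416}} = \sqrt{5 \left(\left(-103\right) \frac{1}{48} - 69\right) + \frac{1}{8 \left(-87\right) \frac{1}{-40} - 34416}} = \sqrt{5 \left(- \frac{103}{48} - 69\right) + \frac{1}{8 \left(-87\right) \left(- \frac{1}{40}\right) - 34416}} = \sqrt{5 \left(- \frac{3415}{48}\right) + \frac{1}{\frac{87}{5} - 34416}} = \sqrt{- \frac{17075}{48} + \frac{1}{- \frac{171993}{5}}} = \sqrt{- \frac{17075}{48} - \frac{5}{171993}} = \sqrt{- \frac{978926905}{2751888}} = \frac{11 i \sqrt{1391475827865}}{687972}$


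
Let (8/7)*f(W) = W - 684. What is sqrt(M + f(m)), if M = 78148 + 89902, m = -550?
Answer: 3*sqrt(74209)/2 ≈ 408.62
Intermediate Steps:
f(W) = -1197/2 + 7*W/8 (f(W) = 7*(W - 684)/8 = 7*(-684 + W)/8 = -1197/2 + 7*W/8)
M = 168050
sqrt(M + f(m)) = sqrt(168050 + (-1197/2 + (7/8)*(-550))) = sqrt(168050 + (-1197/2 - 1925/4)) = sqrt(168050 - 4319/4) = sqrt(667881/4) = 3*sqrt(74209)/2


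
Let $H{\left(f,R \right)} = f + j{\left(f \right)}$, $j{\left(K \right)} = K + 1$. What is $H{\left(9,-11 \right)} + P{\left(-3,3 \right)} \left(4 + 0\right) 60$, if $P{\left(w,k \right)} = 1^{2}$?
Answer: $259$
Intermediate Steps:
$P{\left(w,k \right)} = 1$
$j{\left(K \right)} = 1 + K$
$H{\left(f,R \right)} = 1 + 2 f$ ($H{\left(f,R \right)} = f + \left(1 + f\right) = 1 + 2 f$)
$H{\left(9,-11 \right)} + P{\left(-3,3 \right)} \left(4 + 0\right) 60 = \left(1 + 2 \cdot 9\right) + 1 \left(4 + 0\right) 60 = \left(1 + 18\right) + 1 \cdot 4 \cdot 60 = 19 + 4 \cdot 60 = 19 + 240 = 259$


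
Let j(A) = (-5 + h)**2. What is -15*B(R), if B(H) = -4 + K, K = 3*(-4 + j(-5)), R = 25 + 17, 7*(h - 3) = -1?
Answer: 1635/49 ≈ 33.367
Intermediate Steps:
h = 20/7 (h = 3 + (1/7)*(-1) = 3 - 1/7 = 20/7 ≈ 2.8571)
R = 42
j(A) = 225/49 (j(A) = (-5 + 20/7)**2 = (-15/7)**2 = 225/49)
K = 87/49 (K = 3*(-4 + 225/49) = 3*(29/49) = 87/49 ≈ 1.7755)
B(H) = -109/49 (B(H) = -4 + 87/49 = -109/49)
-15*B(R) = -15*(-109/49) = 1635/49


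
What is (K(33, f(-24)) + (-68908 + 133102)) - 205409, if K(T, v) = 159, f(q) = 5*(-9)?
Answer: -141056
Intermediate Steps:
f(q) = -45
(K(33, f(-24)) + (-68908 + 133102)) - 205409 = (159 + (-68908 + 133102)) - 205409 = (159 + 64194) - 205409 = 64353 - 205409 = -141056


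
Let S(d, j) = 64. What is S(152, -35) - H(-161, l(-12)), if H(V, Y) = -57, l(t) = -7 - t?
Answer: 121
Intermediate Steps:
S(152, -35) - H(-161, l(-12)) = 64 - 1*(-57) = 64 + 57 = 121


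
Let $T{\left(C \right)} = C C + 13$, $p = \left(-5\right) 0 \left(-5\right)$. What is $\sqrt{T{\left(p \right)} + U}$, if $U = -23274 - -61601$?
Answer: $6 \sqrt{1065} \approx 195.81$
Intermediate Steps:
$p = 0$ ($p = 0 \left(-5\right) = 0$)
$U = 38327$ ($U = -23274 + 61601 = 38327$)
$T{\left(C \right)} = 13 + C^{2}$ ($T{\left(C \right)} = C^{2} + 13 = 13 + C^{2}$)
$\sqrt{T{\left(p \right)} + U} = \sqrt{\left(13 + 0^{2}\right) + 38327} = \sqrt{\left(13 + 0\right) + 38327} = \sqrt{13 + 38327} = \sqrt{38340} = 6 \sqrt{1065}$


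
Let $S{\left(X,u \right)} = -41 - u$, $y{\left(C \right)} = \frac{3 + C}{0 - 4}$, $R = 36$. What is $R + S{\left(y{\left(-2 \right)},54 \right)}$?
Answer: $-59$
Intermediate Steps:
$y{\left(C \right)} = - \frac{3}{4} - \frac{C}{4}$ ($y{\left(C \right)} = \frac{3 + C}{-4} = \left(3 + C\right) \left(- \frac{1}{4}\right) = - \frac{3}{4} - \frac{C}{4}$)
$R + S{\left(y{\left(-2 \right)},54 \right)} = 36 - 95 = -59$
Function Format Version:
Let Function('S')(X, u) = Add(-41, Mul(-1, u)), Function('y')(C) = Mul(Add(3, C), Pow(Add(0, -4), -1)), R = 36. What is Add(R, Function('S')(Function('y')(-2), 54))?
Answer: -59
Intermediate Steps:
Function('y')(C) = Add(Rational(-3, 4), Mul(Rational(-1, 4), C)) (Function('y')(C) = Mul(Add(3, C), Pow(-4, -1)) = Mul(Add(3, C), Rational(-1, 4)) = Add(Rational(-3, 4), Mul(Rational(-1, 4), C)))
Add(R, Function('S')(Function('y')(-2), 54)) = Add(36, Add(-41, Mul(-1, 54))) = Add(36, Add(-41, -54)) = Add(36, -95) = -59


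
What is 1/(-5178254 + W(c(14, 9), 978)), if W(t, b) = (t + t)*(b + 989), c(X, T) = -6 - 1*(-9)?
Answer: -1/5166452 ≈ -1.9356e-7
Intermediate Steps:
c(X, T) = 3 (c(X, T) = -6 + 9 = 3)
W(t, b) = 2*t*(989 + b) (W(t, b) = (2*t)*(989 + b) = 2*t*(989 + b))
1/(-5178254 + W(c(14, 9), 978)) = 1/(-5178254 + 2*3*(989 + 978)) = 1/(-5178254 + 2*3*1967) = 1/(-5178254 + 11802) = 1/(-5166452) = -1/5166452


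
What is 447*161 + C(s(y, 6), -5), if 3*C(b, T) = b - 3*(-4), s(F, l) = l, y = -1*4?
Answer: 71973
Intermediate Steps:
y = -4
C(b, T) = 4 + b/3 (C(b, T) = (b - 3*(-4))/3 = (b + 12)/3 = (12 + b)/3 = 4 + b/3)
447*161 + C(s(y, 6), -5) = 447*161 + (4 + (⅓)*6) = 71967 + (4 + 2) = 71967 + 6 = 71973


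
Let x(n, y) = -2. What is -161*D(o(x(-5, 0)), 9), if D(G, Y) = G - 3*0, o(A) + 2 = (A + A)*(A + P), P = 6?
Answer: 2898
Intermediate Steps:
o(A) = -2 + 2*A*(6 + A) (o(A) = -2 + (A + A)*(A + 6) = -2 + (2*A)*(6 + A) = -2 + 2*A*(6 + A))
D(G, Y) = G (D(G, Y) = G + 0 = G)
-161*D(o(x(-5, 0)), 9) = -161*(-2 + 2*(-2)² + 12*(-2)) = -161*(-2 + 2*4 - 24) = -161*(-2 + 8 - 24) = -161*(-18) = 2898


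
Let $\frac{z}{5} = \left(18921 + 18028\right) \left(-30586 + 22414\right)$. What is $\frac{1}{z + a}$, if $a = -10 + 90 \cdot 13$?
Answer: $- \frac{1}{1509734980} \approx -6.6237 \cdot 10^{-10}$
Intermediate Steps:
$a = 1160$ ($a = -10 + 1170 = 1160$)
$z = -1509736140$ ($z = 5 \left(18921 + 18028\right) \left(-30586 + 22414\right) = 5 \cdot 36949 \left(-8172\right) = 5 \left(-301947228\right) = -1509736140$)
$\frac{1}{z + a} = \frac{1}{-1509736140 + 1160} = \frac{1}{-1509734980} = - \frac{1}{1509734980}$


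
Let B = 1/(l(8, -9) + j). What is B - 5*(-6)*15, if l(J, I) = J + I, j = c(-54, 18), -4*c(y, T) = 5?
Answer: 4046/9 ≈ 449.56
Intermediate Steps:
c(y, T) = -5/4 (c(y, T) = -¼*5 = -5/4)
j = -5/4 ≈ -1.2500
l(J, I) = I + J
B = -4/9 (B = 1/((-9 + 8) - 5/4) = 1/(-1 - 5/4) = 1/(-9/4) = -4/9 ≈ -0.44444)
B - 5*(-6)*15 = -4/9 - 5*(-6)*15 = -4/9 - (-30)*15 = -4/9 - 1*(-450) = -4/9 + 450 = 4046/9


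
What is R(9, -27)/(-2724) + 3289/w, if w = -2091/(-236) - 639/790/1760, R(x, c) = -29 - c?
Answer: 3140853999647/8460626414 ≈ 371.23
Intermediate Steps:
w = 726793899/82033600 (w = -2091*(-1/236) - 639*1/790*(1/1760) = 2091/236 - 639/790*1/1760 = 2091/236 - 639/1390400 = 726793899/82033600 ≈ 8.8597)
R(9, -27)/(-2724) + 3289/w = (-29 - 1*(-27))/(-2724) + 3289/(726793899/82033600) = (-29 + 27)*(-1/2724) + 3289*(82033600/726793899) = -2*(-1/2724) + 20754500800/55907223 = 1/1362 + 20754500800/55907223 = 3140853999647/8460626414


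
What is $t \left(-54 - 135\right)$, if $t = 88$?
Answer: $-16632$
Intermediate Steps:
$t \left(-54 - 135\right) = 88 \left(-54 - 135\right) = 88 \left(-189\right) = -16632$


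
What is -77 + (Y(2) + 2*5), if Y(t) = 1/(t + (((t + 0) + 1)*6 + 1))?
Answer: -1406/21 ≈ -66.952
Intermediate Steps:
Y(t) = 1/(7 + 7*t) (Y(t) = 1/(t + ((t + 1)*6 + 1)) = 1/(t + ((1 + t)*6 + 1)) = 1/(t + ((6 + 6*t) + 1)) = 1/(t + (7 + 6*t)) = 1/(7 + 7*t))
-77 + (Y(2) + 2*5) = -77 + (1/(7*(1 + 2)) + 2*5) = -77 + ((1/7)/3 + 10) = -77 + ((1/7)*(1/3) + 10) = -77 + (1/21 + 10) = -77 + 211/21 = -1406/21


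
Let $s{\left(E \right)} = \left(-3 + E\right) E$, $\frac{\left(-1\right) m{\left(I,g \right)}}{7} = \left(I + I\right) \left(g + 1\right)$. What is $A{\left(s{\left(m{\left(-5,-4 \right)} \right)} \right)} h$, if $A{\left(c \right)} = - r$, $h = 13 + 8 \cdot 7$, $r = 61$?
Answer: $-4209$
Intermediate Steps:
$m{\left(I,g \right)} = - 14 I \left(1 + g\right)$ ($m{\left(I,g \right)} = - 7 \left(I + I\right) \left(g + 1\right) = - 7 \cdot 2 I \left(1 + g\right) = - 14 I \left(1 + g\right)$)
$s{\left(E \right)} = E \left(-3 + E\right)$
$h = 69$ ($h = 13 + 56 = 69$)
$A{\left(c \right)} = -61$ ($A{\left(c \right)} = \left(-1\right) 61 = -61$)
$A{\left(s{\left(m{\left(-5,-4 \right)} \right)} \right)} h = \left(-61\right) 69 = -4209$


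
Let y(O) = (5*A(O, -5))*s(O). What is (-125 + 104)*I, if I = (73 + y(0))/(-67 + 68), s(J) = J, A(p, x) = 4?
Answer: -1533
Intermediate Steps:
y(O) = 20*O (y(O) = (5*4)*O = 20*O)
I = 73 (I = (73 + 20*0)/(-67 + 68) = (73 + 0)/1 = 73*1 = 73)
(-125 + 104)*I = (-125 + 104)*73 = -21*73 = -1533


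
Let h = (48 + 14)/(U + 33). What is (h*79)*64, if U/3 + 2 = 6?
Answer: 313472/45 ≈ 6966.0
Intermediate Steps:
U = 12 (U = -6 + 3*6 = -6 + 18 = 12)
h = 62/45 (h = (48 + 14)/(12 + 33) = 62/45 ≈ 1.3778)
(h*79)*64 = ((62/45)*79)*64 = (4898/45)*64 = 313472/45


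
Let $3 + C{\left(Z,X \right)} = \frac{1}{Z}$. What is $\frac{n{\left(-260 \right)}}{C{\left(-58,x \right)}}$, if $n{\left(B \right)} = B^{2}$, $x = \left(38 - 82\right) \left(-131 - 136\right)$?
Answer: $- \frac{156832}{7} \approx -22405.0$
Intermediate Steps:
$x = 11748$ ($x = \left(-44\right) \left(-267\right) = 11748$)
$C{\left(Z,X \right)} = -3 + \frac{1}{Z}$
$\frac{n{\left(-260 \right)}}{C{\left(-58,x \right)}} = \frac{\left(-260\right)^{2}}{-3 + \frac{1}{-58}} = \frac{67600}{-3 - \frac{1}{58}} = \frac{67600}{- \frac{175}{58}} = 67600 \left(- \frac{58}{175}\right) = - \frac{156832}{7}$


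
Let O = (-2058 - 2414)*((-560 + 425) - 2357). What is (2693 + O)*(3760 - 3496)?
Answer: 2942786088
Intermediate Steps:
O = 11144224 (O = -4472*(-135 - 2357) = -4472*(-2492) = 11144224)
(2693 + O)*(3760 - 3496) = (2693 + 11144224)*(3760 - 3496) = 11146917*264 = 2942786088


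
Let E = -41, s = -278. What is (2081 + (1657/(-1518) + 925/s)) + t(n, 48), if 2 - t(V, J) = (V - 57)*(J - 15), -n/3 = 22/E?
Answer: 16897549187/4325541 ≈ 3906.5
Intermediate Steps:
n = 66/41 (n = -66/(-41) = -66*(-1)/41 = -3*(-22/41) = 66/41 ≈ 1.6098)
t(V, J) = 2 - (-57 + V)*(-15 + J) (t(V, J) = 2 - (V - 57)*(J - 15) = 2 - (-57 + V)*(-15 + J))
(2081 + (1657/(-1518) + 925/s)) + t(n, 48) = (2081 + (1657/(-1518) + 925/(-278))) + (-853 + 15*(66/41) + 57*48 - 1*48*66/41) = (2081 + (1657*(-1/1518) + 925*(-1/278))) + (-853 + 990/41 + 2736 - 3168/41) = (2081 + (-1657/1518 - 925/278)) + 75025/41 = (2081 - 466199/105501) + 75025/41 = 219081382/105501 + 75025/41 = 16897549187/4325541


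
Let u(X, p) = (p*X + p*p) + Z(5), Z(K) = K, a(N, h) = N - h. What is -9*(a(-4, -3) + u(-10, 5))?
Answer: 189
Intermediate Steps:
u(X, p) = 5 + p² + X*p (u(X, p) = (p*X + p*p) + 5 = (X*p + p²) + 5 = (p² + X*p) + 5 = 5 + p² + X*p)
-9*(a(-4, -3) + u(-10, 5)) = -9*((-4 - 1*(-3)) + (5 + 5² - 10*5)) = -9*((-4 + 3) + (5 + 25 - 50)) = -9*(-1 - 20) = -9*(-21) = 189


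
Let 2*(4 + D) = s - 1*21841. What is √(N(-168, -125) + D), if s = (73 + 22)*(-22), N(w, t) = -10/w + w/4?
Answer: I*√21188181/42 ≈ 109.6*I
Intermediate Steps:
N(w, t) = -10/w + w/4 (N(w, t) = -10/w + w*(¼) = -10/w + w/4)
s = -2090 (s = 95*(-22) = -2090)
D = -23939/2 (D = -4 + (-2090 - 1*21841)/2 = -4 + (-2090 - 21841)/2 = -4 + (½)*(-23931) = -4 - 23931/2 = -23939/2 ≈ -11970.)
√(N(-168, -125) + D) = √((-10/(-168) + (¼)*(-168)) - 23939/2) = √((-10*(-1/168) - 42) - 23939/2) = √((5/84 - 42) - 23939/2) = √(-3523/84 - 23939/2) = √(-1008961/84) = I*√21188181/42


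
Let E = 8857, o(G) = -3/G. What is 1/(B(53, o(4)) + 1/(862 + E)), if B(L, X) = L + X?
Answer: 38876/2031275 ≈ 0.019139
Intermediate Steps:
1/(B(53, o(4)) + 1/(862 + E)) = 1/((53 - 3/4) + 1/(862 + 8857)) = 1/((53 - 3*¼) + 1/9719) = 1/((53 - ¾) + 1/9719) = 1/(209/4 + 1/9719) = 1/(2031275/38876) = 38876/2031275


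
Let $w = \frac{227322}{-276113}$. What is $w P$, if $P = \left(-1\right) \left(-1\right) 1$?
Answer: $- \frac{227322}{276113} \approx -0.82329$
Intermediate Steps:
$w = - \frac{227322}{276113}$ ($w = 227322 \left(- \frac{1}{276113}\right) = - \frac{227322}{276113} \approx -0.82329$)
$P = 1$ ($P = 1 \cdot 1 = 1$)
$w P = \left(- \frac{227322}{276113}\right) 1 = - \frac{227322}{276113}$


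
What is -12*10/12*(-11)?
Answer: 110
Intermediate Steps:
-12*10/12*(-11) = -12*10*(1/12)*(-11) = -10*(-11) = -12*(-55/6) = 110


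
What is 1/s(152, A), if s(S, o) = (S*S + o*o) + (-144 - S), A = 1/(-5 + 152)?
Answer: 21609/492858073 ≈ 4.3844e-5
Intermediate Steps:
A = 1/147 ≈ 0.0068027
s(S, o) = -144 + S² + o² - S (s(S, o) = (S² + o²) + (-144 - S) = -144 + S² + o² - S)
1/s(152, A) = 1/(-144 + 152² + (1/147)² - 1*152) = 1/(-144 + 23104 + 1/21609 - 152) = 1/(492858073/21609) = 21609/492858073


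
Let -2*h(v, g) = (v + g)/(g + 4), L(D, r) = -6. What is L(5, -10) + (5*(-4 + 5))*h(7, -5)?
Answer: -1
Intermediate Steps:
h(v, g) = -(g + v)/(2*(4 + g)) (h(v, g) = -(v + g)/(2*(g + 4)) = -(g + v)/(2*(4 + g)))
L(5, -10) + (5*(-4 + 5))*h(7, -5) = -6 + (5*(-4 + 5))*((-1*(-5) - 1*7)/(2*(4 - 5))) = -6 + (5*1)*((1/2)*(5 - 7)/(-1)) = -6 + 5*((1/2)*(-1)*(-2)) = -6 + 5*1 = -6 + 5 = -1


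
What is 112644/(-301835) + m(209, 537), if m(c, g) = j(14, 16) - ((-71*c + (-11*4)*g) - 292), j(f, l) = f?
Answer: 11702935811/301835 ≈ 38773.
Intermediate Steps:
m(c, g) = 306 + 44*g + 71*c (m(c, g) = 14 - ((-71*c + (-11*4)*g) - 292) = 14 - ((-71*c - 44*g) - 292) = 14 - (-292 - 71*c - 44*g) = 14 + (292 + 44*g + 71*c) = 306 + 44*g + 71*c)
112644/(-301835) + m(209, 537) = 112644/(-301835) + (306 + 44*537 + 71*209) = 112644*(-1/301835) + (306 + 23628 + 14839) = -112644/301835 + 38773 = 11702935811/301835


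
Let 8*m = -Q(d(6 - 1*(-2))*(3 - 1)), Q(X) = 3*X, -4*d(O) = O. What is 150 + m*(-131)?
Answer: -93/2 ≈ -46.500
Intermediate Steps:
d(O) = -O/4
m = 3/2 (m = (-3*(-(6 - 1*(-2))/4)*(3 - 1))/8 = (-3*-(6 + 2)/4*2)/8 = (-3*-¼*8*2)/8 = (-3*(-2*2))/8 = (-3*(-4))/8 = (-1*(-12))/8 = (⅛)*12 = 3/2 ≈ 1.5000)
150 + m*(-131) = 150 + (3/2)*(-131) = 150 - 393/2 = -93/2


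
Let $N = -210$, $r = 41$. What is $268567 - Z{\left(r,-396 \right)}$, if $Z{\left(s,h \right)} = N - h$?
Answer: $268381$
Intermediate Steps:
$Z{\left(s,h \right)} = -210 - h$
$268567 - Z{\left(r,-396 \right)} = 268567 - \left(-210 - -396\right) = 268567 - \left(-210 + 396\right) = 268567 - 186 = 268381$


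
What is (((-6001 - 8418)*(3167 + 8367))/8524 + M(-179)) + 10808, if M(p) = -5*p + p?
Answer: -34039085/4262 ≈ -7986.6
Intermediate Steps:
M(p) = -4*p
(((-6001 - 8418)*(3167 + 8367))/8524 + M(-179)) + 10808 = (((-6001 - 8418)*(3167 + 8367))/8524 - 4*(-179)) + 10808 = (-14419*11534*(1/8524) + 716) + 10808 = (-166308746*1/8524 + 716) + 10808 = (-83154373/4262 + 716) + 10808 = -80102781/4262 + 10808 = -34039085/4262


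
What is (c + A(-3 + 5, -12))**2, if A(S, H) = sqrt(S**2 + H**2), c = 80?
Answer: 6548 + 320*sqrt(37) ≈ 8494.5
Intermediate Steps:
A(S, H) = sqrt(H**2 + S**2)
(c + A(-3 + 5, -12))**2 = (80 + sqrt((-12)**2 + (-3 + 5)**2))**2 = (80 + sqrt(144 + 2**2))**2 = (80 + sqrt(144 + 4))**2 = (80 + sqrt(148))**2 = (80 + 2*sqrt(37))**2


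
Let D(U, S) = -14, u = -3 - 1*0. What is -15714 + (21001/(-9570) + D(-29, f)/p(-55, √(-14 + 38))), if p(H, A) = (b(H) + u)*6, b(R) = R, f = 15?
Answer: -25067266/1595 ≈ -15716.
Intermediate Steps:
u = -3 (u = -3 + 0 = -3)
p(H, A) = -18 + 6*H (p(H, A) = (H - 3)*6 = (-3 + H)*6 = -18 + 6*H)
-15714 + (21001/(-9570) + D(-29, f)/p(-55, √(-14 + 38))) = -15714 + (21001/(-9570) - 14/(-18 + 6*(-55))) = -15714 + (21001*(-1/9570) - 14/(-18 - 330)) = -15714 + (-21001/9570 - 14/(-348)) = -15714 + (-21001/9570 - 14*(-1/348)) = -15714 + (-21001/9570 + 7/174) = -15714 - 3436/1595 = -25067266/1595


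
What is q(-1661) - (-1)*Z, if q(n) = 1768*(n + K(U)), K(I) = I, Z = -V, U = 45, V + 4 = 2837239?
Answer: -5694323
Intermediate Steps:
V = 2837235 (V = -4 + 2837239 = 2837235)
Z = -2837235 (Z = -1*2837235 = -2837235)
q(n) = 79560 + 1768*n (q(n) = 1768*(n + 45) = 1768*(45 + n) = 79560 + 1768*n)
q(-1661) - (-1)*Z = (79560 + 1768*(-1661)) - (-1)*(-2837235) = (79560 - 2936648) - 1*2837235 = -2857088 - 2837235 = -5694323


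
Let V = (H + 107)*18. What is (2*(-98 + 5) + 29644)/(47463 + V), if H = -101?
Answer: 29458/47571 ≈ 0.61924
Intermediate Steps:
V = 108 (V = (-101 + 107)*18 = 6*18 = 108)
(2*(-98 + 5) + 29644)/(47463 + V) = (2*(-98 + 5) + 29644)/(47463 + 108) = (2*(-93) + 29644)/47571 = (-186 + 29644)*(1/47571) = 29458*(1/47571) = 29458/47571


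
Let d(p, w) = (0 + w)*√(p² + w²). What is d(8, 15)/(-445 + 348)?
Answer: -255/97 ≈ -2.6289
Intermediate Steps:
d(p, w) = w*√(p² + w²)
d(8, 15)/(-445 + 348) = (15*√(8² + 15²))/(-445 + 348) = (15*√(64 + 225))/(-97) = (15*√289)*(-1/97) = (15*17)*(-1/97) = 255*(-1/97) = -255/97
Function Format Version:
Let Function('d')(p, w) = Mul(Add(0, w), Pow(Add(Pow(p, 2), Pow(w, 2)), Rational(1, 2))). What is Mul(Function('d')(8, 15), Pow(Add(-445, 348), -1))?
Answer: Rational(-255, 97) ≈ -2.6289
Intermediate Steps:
Function('d')(p, w) = Mul(w, Pow(Add(Pow(p, 2), Pow(w, 2)), Rational(1, 2)))
Mul(Function('d')(8, 15), Pow(Add(-445, 348), -1)) = Mul(Mul(15, Pow(Add(Pow(8, 2), Pow(15, 2)), Rational(1, 2))), Pow(Add(-445, 348), -1)) = Mul(Mul(15, Pow(Add(64, 225), Rational(1, 2))), Pow(-97, -1)) = Mul(Mul(15, Pow(289, Rational(1, 2))), Rational(-1, 97)) = Mul(Mul(15, 17), Rational(-1, 97)) = Mul(255, Rational(-1, 97)) = Rational(-255, 97)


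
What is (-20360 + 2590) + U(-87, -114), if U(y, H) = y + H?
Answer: -17971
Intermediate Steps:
U(y, H) = H + y
(-20360 + 2590) + U(-87, -114) = (-20360 + 2590) + (-114 - 87) = -17770 - 201 = -17971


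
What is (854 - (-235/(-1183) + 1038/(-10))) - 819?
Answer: 819827/5915 ≈ 138.60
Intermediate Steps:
(854 - (-235/(-1183) + 1038/(-10))) - 819 = (854 - (-235*(-1/1183) + 1038*(-⅒))) - 819 = (854 - (235/1183 - 519/5)) - 819 = (854 - 1*(-612802/5915)) - 819 = (854 + 612802/5915) - 819 = 5664212/5915 - 819 = 819827/5915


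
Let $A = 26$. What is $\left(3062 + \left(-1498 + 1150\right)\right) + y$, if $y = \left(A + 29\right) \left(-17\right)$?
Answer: $1779$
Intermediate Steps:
$y = -935$ ($y = \left(26 + 29\right) \left(-17\right) = 55 \left(-17\right) = -935$)
$\left(3062 + \left(-1498 + 1150\right)\right) + y = \left(3062 + \left(-1498 + 1150\right)\right) - 935 = \left(3062 - 348\right) - 935 = 2714 - 935 = 1779$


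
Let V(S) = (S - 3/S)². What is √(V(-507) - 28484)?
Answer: 40*√4079921/169 ≈ 478.08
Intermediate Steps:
√(V(-507) - 28484) = √((-3 + (-507)²)²/(-507)² - 28484) = √((-3 + 257049)²/257049 - 28484) = √((1/257049)*257046² - 28484) = √((1/257049)*66072646116 - 28484) = √(7341405124/28561 - 28484) = √(6527873600/28561) = 40*√4079921/169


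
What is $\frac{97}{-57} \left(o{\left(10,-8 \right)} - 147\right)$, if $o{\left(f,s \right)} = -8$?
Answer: $\frac{15035}{57} \approx 263.77$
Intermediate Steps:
$\frac{97}{-57} \left(o{\left(10,-8 \right)} - 147\right) = \frac{97}{-57} \left(-8 - 147\right) = 97 \left(- \frac{1}{57}\right) \left(-155\right) = \left(- \frac{97}{57}\right) \left(-155\right) = \frac{15035}{57}$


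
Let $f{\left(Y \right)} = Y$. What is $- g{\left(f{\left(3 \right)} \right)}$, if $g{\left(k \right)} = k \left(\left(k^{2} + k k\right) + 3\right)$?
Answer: $-63$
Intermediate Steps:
$g{\left(k \right)} = k \left(3 + 2 k^{2}\right)$ ($g{\left(k \right)} = k \left(\left(k^{2} + k^{2}\right) + 3\right) = k \left(2 k^{2} + 3\right) = k \left(3 + 2 k^{2}\right)$)
$- g{\left(f{\left(3 \right)} \right)} = - 3 \left(3 + 2 \cdot 3^{2}\right) = - 3 \left(3 + 2 \cdot 9\right) = - 3 \left(3 + 18\right) = - 3 \cdot 21 = \left(-1\right) 63 = -63$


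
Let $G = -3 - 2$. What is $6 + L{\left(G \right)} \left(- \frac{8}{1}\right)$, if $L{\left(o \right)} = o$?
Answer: $46$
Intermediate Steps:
$G = -5$
$6 + L{\left(G \right)} \left(- \frac{8}{1}\right) = 6 - 5 \left(- \frac{8}{1}\right) = 6 - 5 \left(\left(-8\right) 1\right) = 6 - -40 = 6 + 40 = 46$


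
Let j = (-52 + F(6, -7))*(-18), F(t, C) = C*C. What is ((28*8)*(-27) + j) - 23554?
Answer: -29548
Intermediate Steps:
F(t, C) = C²
j = 54 (j = (-52 + (-7)²)*(-18) = (-52 + 49)*(-18) = -3*(-18) = 54)
((28*8)*(-27) + j) - 23554 = ((28*8)*(-27) + 54) - 23554 = (224*(-27) + 54) - 23554 = (-6048 + 54) - 23554 = -5994 - 23554 = -29548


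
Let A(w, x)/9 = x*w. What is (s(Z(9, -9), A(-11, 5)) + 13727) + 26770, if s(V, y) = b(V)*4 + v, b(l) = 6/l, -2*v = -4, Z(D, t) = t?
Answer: 121489/3 ≈ 40496.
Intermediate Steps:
A(w, x) = 9*w*x (A(w, x) = 9*(x*w) = 9*(w*x) = 9*w*x)
v = 2 (v = -½*(-4) = 2)
s(V, y) = 2 + 24/V (s(V, y) = (6/V)*4 + 2 = 24/V + 2 = 2 + 24/V)
(s(Z(9, -9), A(-11, 5)) + 13727) + 26770 = ((2 + 24/(-9)) + 13727) + 26770 = ((2 + 24*(-⅑)) + 13727) + 26770 = ((2 - 8/3) + 13727) + 26770 = (-⅔ + 13727) + 26770 = 41179/3 + 26770 = 121489/3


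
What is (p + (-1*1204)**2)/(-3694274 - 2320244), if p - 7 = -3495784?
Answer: 2046161/6014518 ≈ 0.34020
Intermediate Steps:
p = -3495777 (p = 7 - 3495784 = -3495777)
(p + (-1*1204)**2)/(-3694274 - 2320244) = (-3495777 + (-1*1204)**2)/(-3694274 - 2320244) = (-3495777 + (-1204)**2)/(-6014518) = (-3495777 + 1449616)*(-1/6014518) = -2046161*(-1/6014518) = 2046161/6014518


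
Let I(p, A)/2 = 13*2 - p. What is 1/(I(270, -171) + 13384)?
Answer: 1/12896 ≈ 7.7543e-5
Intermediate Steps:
I(p, A) = 52 - 2*p (I(p, A) = 2*(13*2 - p) = 2*(26 - p) = 52 - 2*p)
1/(I(270, -171) + 13384) = 1/((52 - 2*270) + 13384) = 1/((52 - 540) + 13384) = 1/(-488 + 13384) = 1/12896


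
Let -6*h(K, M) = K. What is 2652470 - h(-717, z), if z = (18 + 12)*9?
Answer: 5304701/2 ≈ 2.6524e+6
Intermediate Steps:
z = 270 (z = 30*9 = 270)
h(K, M) = -K/6
2652470 - h(-717, z) = 2652470 - (-1)*(-717)/6 = 2652470 - 1*239/2 = 2652470 - 239/2 = 5304701/2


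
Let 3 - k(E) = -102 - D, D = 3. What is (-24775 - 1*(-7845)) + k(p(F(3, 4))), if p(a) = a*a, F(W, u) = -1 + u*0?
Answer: -16822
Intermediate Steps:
F(W, u) = -1 (F(W, u) = -1 + 0 = -1)
p(a) = a²
k(E) = 108 (k(E) = 3 - (-102 - 1*3) = 3 - (-102 - 3) = 3 - 1*(-105) = 3 + 105 = 108)
(-24775 - 1*(-7845)) + k(p(F(3, 4))) = (-24775 - 1*(-7845)) + 108 = (-24775 + 7845) + 108 = -16930 + 108 = -16822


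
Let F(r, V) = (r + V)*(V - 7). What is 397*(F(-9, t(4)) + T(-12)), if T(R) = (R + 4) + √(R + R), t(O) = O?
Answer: 2779 + 794*I*√6 ≈ 2779.0 + 1944.9*I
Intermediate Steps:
T(R) = 4 + R + √2*√R (T(R) = (4 + R) + √(2*R) = (4 + R) + √2*√R = 4 + R + √2*√R)
F(r, V) = (-7 + V)*(V + r) (F(r, V) = (V + r)*(-7 + V) = (-7 + V)*(V + r))
397*(F(-9, t(4)) + T(-12)) = 397*((4² - 7*4 - 7*(-9) + 4*(-9)) + (4 - 12 + √2*√(-12))) = 397*((16 - 28 + 63 - 36) + (4 - 12 + √2*(2*I*√3))) = 397*(15 + (4 - 12 + 2*I*√6)) = 397*(15 + (-8 + 2*I*√6)) = 397*(7 + 2*I*√6) = 2779 + 794*I*√6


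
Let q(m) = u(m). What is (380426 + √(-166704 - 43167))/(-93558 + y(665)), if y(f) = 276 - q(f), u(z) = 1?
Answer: -380426/93283 - 9*I*√2591/93283 ≈ -4.0782 - 0.004911*I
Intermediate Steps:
q(m) = 1
y(f) = 275 (y(f) = 276 - 1*1 = 276 - 1 = 275)
(380426 + √(-166704 - 43167))/(-93558 + y(665)) = (380426 + √(-166704 - 43167))/(-93558 + 275) = (380426 + √(-209871))/(-93283) = (380426 + 9*I*√2591)*(-1/93283) = -380426/93283 - 9*I*√2591/93283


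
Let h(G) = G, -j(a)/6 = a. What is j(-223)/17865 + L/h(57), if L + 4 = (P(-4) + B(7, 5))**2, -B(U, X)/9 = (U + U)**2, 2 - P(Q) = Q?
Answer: 2044923358/37715 ≈ 54220.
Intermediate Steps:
P(Q) = 2 - Q
B(U, X) = -36*U**2 (B(U, X) = -9*(U + U)**2 = -9*4*U**2 = -36*U**2)
j(a) = -6*a
L = 3090560 (L = -4 + ((2 - 1*(-4)) - 36*7**2)**2 = -4 + ((2 + 4) - 36*49)**2 = -4 + (6 - 1764)**2 = -4 + (-1758)**2 = -4 + 3090564 = 3090560)
j(-223)/17865 + L/h(57) = -6*(-223)/17865 + 3090560/57 = 1338*(1/17865) + 3090560*(1/57) = 446/5955 + 3090560/57 = 2044923358/37715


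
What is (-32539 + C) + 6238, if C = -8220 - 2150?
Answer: -36671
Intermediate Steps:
C = -10370
(-32539 + C) + 6238 = (-32539 - 10370) + 6238 = -42909 + 6238 = -36671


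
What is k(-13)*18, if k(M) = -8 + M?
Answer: -378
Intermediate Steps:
k(-13)*18 = (-8 - 13)*18 = -21*18 = -378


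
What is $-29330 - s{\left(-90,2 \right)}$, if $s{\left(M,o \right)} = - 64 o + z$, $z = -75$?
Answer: $-29127$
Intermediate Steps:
$s{\left(M,o \right)} = -75 - 64 o$ ($s{\left(M,o \right)} = - 64 o - 75 = -75 - 64 o$)
$-29330 - s{\left(-90,2 \right)} = -29330 - \left(-75 - 128\right) = -29330 - -203 = -29330 + 203 = -29127$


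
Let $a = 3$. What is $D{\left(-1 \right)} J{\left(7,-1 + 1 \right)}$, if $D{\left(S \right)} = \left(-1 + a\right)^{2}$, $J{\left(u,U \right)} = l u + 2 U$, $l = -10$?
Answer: $-280$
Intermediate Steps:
$J{\left(u,U \right)} = - 10 u + 2 U$
$D{\left(S \right)} = 4$ ($D{\left(S \right)} = \left(-1 + 3\right)^{2} = 2^{2} = 4$)
$D{\left(-1 \right)} J{\left(7,-1 + 1 \right)} = 4 \left(\left(-10\right) 7 + 2 \left(-1 + 1\right)\right) = 4 \left(-70 + 2 \cdot 0\right) = 4 \left(-70 + 0\right) = 4 \left(-70\right) = -280$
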